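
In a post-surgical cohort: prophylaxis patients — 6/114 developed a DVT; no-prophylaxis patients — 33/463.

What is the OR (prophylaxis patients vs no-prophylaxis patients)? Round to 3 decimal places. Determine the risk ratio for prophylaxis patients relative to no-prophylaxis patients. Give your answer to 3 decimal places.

OR = 0.724; RR = 0.738

OR = (6 × 430) / (108 × 33) = 2580/3564 ≈ 0.724
risk, prophylaxis patients = 6/114 = 0.0526
risk, no-prophylaxis patients = 33/463 = 0.0713
RR = 0.0526 / 0.0713 = 0.738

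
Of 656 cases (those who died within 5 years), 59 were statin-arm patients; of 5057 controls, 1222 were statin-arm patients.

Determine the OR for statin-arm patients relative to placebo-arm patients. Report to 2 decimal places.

OR = (59 × 3835) / (1222 × 597) = 226265/729534 ≈ 0.31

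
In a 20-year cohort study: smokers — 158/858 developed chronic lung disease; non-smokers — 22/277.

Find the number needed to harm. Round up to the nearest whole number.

10

risk, smokers = 158/858 = 0.184149
risk, non-smokers = 22/277 = 0.079422
absolute risk difference = 0.104727
1 / 0.104727 = 9.549 → round up → 10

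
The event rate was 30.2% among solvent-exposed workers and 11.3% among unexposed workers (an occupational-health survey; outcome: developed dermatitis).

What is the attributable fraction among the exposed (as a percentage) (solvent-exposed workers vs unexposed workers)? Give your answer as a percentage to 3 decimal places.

AR% = (0.3020 − 0.1130) / 0.3020 = 0.6258 → 62.583%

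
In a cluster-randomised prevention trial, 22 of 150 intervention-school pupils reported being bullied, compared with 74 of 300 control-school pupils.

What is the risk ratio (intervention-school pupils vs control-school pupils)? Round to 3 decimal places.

risk, intervention-school pupils = 22/150 = 0.1467
risk, control-school pupils = 74/300 = 0.2467
RR = 0.1467 / 0.2467 = 0.595

0.595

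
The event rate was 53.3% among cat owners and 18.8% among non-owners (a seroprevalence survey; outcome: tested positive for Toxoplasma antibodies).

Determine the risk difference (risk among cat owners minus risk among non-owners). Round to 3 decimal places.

risk difference = 0.5330 − 0.1880 = 0.345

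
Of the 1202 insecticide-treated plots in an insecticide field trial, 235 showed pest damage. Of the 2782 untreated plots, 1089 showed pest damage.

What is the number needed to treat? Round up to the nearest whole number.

NNT = 6

risk, insecticide-treated plots = 235/1202 = 0.195507
risk, untreated plots = 1089/2782 = 0.391445
absolute risk difference = 0.195938
1 / 0.195938 = 5.104 → round up → 6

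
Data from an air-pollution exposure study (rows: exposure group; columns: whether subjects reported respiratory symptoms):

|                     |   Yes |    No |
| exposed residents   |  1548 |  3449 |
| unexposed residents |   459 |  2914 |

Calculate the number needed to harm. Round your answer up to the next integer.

risk, exposed residents = 1548/4997 = 0.309786
risk, unexposed residents = 459/3373 = 0.136081
absolute risk difference = 0.173705
1 / 0.173705 = 5.757 → round up → 6

NNH ≈ 6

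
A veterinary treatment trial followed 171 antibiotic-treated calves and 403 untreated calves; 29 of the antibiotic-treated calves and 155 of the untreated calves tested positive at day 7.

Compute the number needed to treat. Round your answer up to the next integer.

5

risk, antibiotic-treated calves = 29/171 = 0.169591
risk, untreated calves = 155/403 = 0.384615
absolute risk difference = 0.215025
1 / 0.215025 = 4.651 → round up → 5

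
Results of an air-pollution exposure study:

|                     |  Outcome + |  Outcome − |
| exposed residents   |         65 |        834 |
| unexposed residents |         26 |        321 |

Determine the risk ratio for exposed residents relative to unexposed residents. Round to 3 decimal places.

RR ≈ 0.965

risk, exposed residents = 65/899 = 0.0723
risk, unexposed residents = 26/347 = 0.0749
RR = 0.0723 / 0.0749 = 0.965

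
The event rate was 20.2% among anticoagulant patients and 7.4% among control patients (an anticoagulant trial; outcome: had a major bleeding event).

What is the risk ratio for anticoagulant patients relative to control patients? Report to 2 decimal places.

RR = 0.2020 / 0.0740 = 2.73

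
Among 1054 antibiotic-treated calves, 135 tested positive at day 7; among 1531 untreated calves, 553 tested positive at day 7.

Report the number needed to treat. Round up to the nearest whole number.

risk, antibiotic-treated calves = 135/1054 = 0.128083
risk, untreated calves = 553/1531 = 0.361202
absolute risk difference = 0.233118
1 / 0.233118 = 4.290 → round up → 5

5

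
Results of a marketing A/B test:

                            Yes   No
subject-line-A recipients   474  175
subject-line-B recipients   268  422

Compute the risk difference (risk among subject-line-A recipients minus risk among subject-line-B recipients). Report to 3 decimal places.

risk, subject-line-A recipients = 474/649 = 0.7304
risk, subject-line-B recipients = 268/690 = 0.3884
risk difference = 0.7304 − 0.3884 = 0.342

RD ≈ 0.342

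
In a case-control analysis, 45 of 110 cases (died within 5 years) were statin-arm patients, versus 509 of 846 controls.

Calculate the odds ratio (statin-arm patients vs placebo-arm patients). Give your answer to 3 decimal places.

odds, statin-arm patients = 45/509 = 0.0884
odds, placebo-arm patients = 65/337 = 0.1929
OR = 0.0884 / 0.1929 = 0.458

OR: 0.458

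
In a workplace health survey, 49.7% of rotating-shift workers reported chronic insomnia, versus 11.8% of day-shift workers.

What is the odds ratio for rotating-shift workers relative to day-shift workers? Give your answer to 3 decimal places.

odds, rotating-shift workers = 0.4970/0.5030 = 0.9881
odds, day-shift workers = 0.1180/0.8820 = 0.1338
OR = 0.9881 / 0.1338 = 7.385

7.385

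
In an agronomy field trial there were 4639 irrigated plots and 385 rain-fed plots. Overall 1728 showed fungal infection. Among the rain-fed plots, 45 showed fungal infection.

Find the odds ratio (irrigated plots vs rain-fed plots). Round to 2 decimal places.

4.30

irrigated plots with the outcome: 1728 − 45 = 1683
irrigated plots without the outcome: 4639 − 1683 = 2956
rain-fed plots without the outcome: 385 − 45 = 340
OR = (1683 × 340) / (2956 × 45) = 572220/133020 ≈ 4.30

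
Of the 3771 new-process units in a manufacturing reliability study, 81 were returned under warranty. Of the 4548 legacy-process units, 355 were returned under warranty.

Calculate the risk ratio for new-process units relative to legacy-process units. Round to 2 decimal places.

RR ≈ 0.28

risk, new-process units = 81/3771 = 0.02148
risk, legacy-process units = 355/4548 = 0.07806
RR = 0.02148 / 0.07806 = 0.28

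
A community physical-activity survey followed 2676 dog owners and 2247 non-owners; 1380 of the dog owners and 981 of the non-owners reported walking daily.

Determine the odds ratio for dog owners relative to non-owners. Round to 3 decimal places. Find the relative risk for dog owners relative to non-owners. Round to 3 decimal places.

OR = 1.374; RR = 1.181

OR = (1380 × 1266) / (1296 × 981) = 1747080/1271376 ≈ 1.374
risk, dog owners = 1380/2676 = 0.5157
risk, non-owners = 981/2247 = 0.4366
RR = 0.5157 / 0.4366 = 1.181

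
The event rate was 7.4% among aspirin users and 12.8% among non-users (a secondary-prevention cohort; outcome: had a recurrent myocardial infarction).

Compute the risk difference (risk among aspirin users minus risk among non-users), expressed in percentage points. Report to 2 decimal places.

risk difference = 0.0740 − 0.1280 = -0.0540 → -5.40 percentage points

RD = -5.40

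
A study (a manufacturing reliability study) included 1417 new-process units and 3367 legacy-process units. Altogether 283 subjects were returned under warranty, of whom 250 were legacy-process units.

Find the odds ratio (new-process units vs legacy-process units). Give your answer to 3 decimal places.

new-process units with the outcome: 283 − 250 = 33
new-process units without the outcome: 1417 − 33 = 1384
legacy-process units without the outcome: 3367 − 250 = 3117
odds, new-process units = 33/1384 = 0.02384
odds, legacy-process units = 250/3117 = 0.08021
OR = 0.02384 / 0.08021 = 0.297

OR: 0.297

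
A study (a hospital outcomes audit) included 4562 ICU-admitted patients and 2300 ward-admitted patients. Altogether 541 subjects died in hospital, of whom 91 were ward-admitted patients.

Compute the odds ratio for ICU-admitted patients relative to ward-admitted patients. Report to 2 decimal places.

OR: 2.66

ICU-admitted patients with the outcome: 541 − 91 = 450
ICU-admitted patients without the outcome: 4562 − 450 = 4112
ward-admitted patients without the outcome: 2300 − 91 = 2209
OR = (450 × 2209) / (4112 × 91) = 994050/374192 ≈ 2.66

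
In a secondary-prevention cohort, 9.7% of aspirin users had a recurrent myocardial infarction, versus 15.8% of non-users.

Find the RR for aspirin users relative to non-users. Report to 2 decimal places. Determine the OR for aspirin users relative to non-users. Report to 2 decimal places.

RR = 0.61; OR = 0.57

RR = 0.0970 / 0.1580 = 0.61
odds, aspirin users = 0.0970/0.9030 = 0.1074
odds, non-users = 0.1580/0.8420 = 0.1876
OR = 0.1074 / 0.1876 = 0.57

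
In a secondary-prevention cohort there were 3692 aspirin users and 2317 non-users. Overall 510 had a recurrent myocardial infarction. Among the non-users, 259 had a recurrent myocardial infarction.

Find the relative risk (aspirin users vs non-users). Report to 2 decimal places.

aspirin users with the outcome: 510 − 259 = 251
aspirin users without the outcome: 3692 − 251 = 3441
non-users without the outcome: 2317 − 259 = 2058
risk, aspirin users = 251/3692 = 0.0680
risk, non-users = 259/2317 = 0.1118
RR = 0.0680 / 0.1118 = 0.61

0.61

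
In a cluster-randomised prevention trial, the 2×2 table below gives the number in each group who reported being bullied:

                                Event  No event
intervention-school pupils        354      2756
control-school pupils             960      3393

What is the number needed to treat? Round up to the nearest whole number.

10

risk, intervention-school pupils = 354/3110 = 0.113826
risk, control-school pupils = 960/4353 = 0.220538
absolute risk difference = 0.106711
1 / 0.106711 = 9.371 → round up → 10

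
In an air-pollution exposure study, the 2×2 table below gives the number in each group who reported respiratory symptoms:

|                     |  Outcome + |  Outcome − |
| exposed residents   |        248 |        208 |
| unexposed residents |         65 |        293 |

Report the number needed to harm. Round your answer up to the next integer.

3

risk, exposed residents = 248/456 = 0.543860
risk, unexposed residents = 65/358 = 0.181564
absolute risk difference = 0.362295
1 / 0.362295 = 2.760 → round up → 3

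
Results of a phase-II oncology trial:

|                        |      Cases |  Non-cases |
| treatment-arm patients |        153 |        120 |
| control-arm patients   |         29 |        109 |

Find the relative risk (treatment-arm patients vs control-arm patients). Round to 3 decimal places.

2.667

risk, treatment-arm patients = 153/273 = 0.5604
risk, control-arm patients = 29/138 = 0.2101
RR = 0.5604 / 0.2101 = 2.667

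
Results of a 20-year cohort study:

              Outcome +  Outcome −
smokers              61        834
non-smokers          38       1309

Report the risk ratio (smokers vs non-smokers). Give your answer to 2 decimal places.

RR ≈ 2.42

risk, smokers = 61/895 = 0.06816
risk, non-smokers = 38/1347 = 0.02821
RR = 0.06816 / 0.02821 = 2.42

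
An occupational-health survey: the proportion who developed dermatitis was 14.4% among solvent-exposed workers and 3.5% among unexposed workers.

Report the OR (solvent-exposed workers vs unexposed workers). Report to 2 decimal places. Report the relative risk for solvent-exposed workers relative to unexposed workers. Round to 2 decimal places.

OR = 4.64; RR = 4.11

odds, solvent-exposed workers = 0.14400/0.85600 = 0.16822
odds, unexposed workers = 0.03500/0.96500 = 0.03627
OR = 0.16822 / 0.03627 = 4.64
RR = 0.14400 / 0.03500 = 4.11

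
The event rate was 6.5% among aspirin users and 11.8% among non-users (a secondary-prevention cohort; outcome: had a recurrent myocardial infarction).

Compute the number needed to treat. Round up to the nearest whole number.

NNT = 19

absolute risk difference = 0.053000
1 / 0.053000 = 18.868 → round up → 19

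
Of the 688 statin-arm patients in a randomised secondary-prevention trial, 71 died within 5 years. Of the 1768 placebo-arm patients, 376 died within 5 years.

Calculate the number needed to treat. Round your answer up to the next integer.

risk, statin-arm patients = 71/688 = 0.103198
risk, placebo-arm patients = 376/1768 = 0.212670
absolute risk difference = 0.109472
1 / 0.109472 = 9.135 → round up → 10

10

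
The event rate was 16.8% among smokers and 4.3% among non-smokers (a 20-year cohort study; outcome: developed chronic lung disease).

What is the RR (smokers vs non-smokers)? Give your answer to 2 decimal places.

RR = 0.16800 / 0.04300 = 3.91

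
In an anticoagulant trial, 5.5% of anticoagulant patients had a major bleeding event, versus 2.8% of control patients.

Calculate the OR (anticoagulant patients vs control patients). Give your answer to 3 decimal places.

OR ≈ 2.020

odds, anticoagulant patients = 0.05500/0.94500 = 0.05820
odds, control patients = 0.02800/0.97200 = 0.02881
OR = 0.05820 / 0.02881 = 2.020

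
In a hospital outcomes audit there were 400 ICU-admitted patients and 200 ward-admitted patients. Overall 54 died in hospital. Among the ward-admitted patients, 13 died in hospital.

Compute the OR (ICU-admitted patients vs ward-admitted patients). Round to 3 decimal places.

1.643

ICU-admitted patients with the outcome: 54 − 13 = 41
ICU-admitted patients without the outcome: 400 − 41 = 359
ward-admitted patients without the outcome: 200 − 13 = 187
OR = (41 × 187) / (359 × 13) = 7667/4667 ≈ 1.643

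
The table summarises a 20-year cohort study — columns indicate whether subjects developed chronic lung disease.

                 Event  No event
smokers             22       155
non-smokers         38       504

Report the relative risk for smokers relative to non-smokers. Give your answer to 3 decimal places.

RR ≈ 1.773

risk, smokers = 22/177 = 0.1243
risk, non-smokers = 38/542 = 0.0701
RR = 0.1243 / 0.0701 = 1.773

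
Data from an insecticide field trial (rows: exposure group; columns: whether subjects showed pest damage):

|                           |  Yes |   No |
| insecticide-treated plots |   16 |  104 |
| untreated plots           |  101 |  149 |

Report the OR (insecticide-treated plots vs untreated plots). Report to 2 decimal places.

OR = 0.23

odds, insecticide-treated plots = 16/104 = 0.1538
odds, untreated plots = 101/149 = 0.6779
OR = 0.1538 / 0.6779 = 0.23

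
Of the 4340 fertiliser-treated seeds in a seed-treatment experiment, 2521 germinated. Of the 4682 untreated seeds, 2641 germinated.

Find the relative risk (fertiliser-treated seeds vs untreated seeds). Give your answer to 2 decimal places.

risk, fertiliser-treated seeds = 2521/4340 = 0.5809
risk, untreated seeds = 2641/4682 = 0.5641
RR = 0.5809 / 0.5641 = 1.03

1.03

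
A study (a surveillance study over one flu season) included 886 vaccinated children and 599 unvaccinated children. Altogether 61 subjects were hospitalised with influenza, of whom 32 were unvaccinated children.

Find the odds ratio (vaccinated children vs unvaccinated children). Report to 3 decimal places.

vaccinated children with the outcome: 61 − 32 = 29
vaccinated children without the outcome: 886 − 29 = 857
unvaccinated children without the outcome: 599 − 32 = 567
odds, vaccinated children = 29/857 = 0.03384
odds, unvaccinated children = 32/567 = 0.05644
OR = 0.03384 / 0.05644 = 0.600

OR ≈ 0.600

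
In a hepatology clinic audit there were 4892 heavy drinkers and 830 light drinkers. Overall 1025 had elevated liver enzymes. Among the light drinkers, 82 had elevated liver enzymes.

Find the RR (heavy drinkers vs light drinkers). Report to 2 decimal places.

heavy drinkers with the outcome: 1025 − 82 = 943
heavy drinkers without the outcome: 4892 − 943 = 3949
light drinkers without the outcome: 830 − 82 = 748
risk, heavy drinkers = 943/4892 = 0.1928
risk, light drinkers = 82/830 = 0.0988
RR = 0.1928 / 0.0988 = 1.95

RR: 1.95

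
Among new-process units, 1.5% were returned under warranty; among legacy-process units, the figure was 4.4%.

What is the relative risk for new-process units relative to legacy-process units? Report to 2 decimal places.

RR = 0.01500 / 0.04400 = 0.34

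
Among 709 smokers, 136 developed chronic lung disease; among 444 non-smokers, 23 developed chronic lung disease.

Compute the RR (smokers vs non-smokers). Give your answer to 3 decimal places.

risk, smokers = 136/709 = 0.1918
risk, non-smokers = 23/444 = 0.0518
RR = 0.1918 / 0.0518 = 3.703

RR: 3.703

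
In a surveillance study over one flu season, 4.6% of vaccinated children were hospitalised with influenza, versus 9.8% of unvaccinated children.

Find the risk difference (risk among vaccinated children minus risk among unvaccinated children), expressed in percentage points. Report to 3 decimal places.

RD = -5.200

risk difference = 0.04600 − 0.09800 = -0.05200 → -5.200 percentage points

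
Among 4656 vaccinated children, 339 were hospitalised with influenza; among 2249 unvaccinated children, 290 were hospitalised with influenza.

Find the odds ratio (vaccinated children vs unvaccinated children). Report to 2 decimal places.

OR = 0.53

odds, vaccinated children = 339/4317 = 0.0785
odds, unvaccinated children = 290/1959 = 0.1480
OR = 0.0785 / 0.1480 = 0.53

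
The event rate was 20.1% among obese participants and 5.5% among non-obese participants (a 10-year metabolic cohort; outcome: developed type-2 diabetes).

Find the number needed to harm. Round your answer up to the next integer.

7

absolute risk difference = 0.146000
1 / 0.146000 = 6.849 → round up → 7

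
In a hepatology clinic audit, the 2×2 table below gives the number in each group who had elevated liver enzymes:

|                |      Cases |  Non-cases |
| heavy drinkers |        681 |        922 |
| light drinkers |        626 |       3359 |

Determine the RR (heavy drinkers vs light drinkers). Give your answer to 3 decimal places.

risk, heavy drinkers = 681/1603 = 0.4248
risk, light drinkers = 626/3985 = 0.1571
RR = 0.4248 / 0.1571 = 2.704

RR ≈ 2.704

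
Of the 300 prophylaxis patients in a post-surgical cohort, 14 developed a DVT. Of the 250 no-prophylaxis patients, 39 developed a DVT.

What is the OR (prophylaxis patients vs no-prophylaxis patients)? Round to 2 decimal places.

0.26

odds, prophylaxis patients = 14/286 = 0.04895
odds, no-prophylaxis patients = 39/211 = 0.18483
OR = 0.04895 / 0.18483 = 0.26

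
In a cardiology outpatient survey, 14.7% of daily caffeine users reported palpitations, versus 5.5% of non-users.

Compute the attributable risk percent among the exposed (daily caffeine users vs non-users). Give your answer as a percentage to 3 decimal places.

AR% = (0.1470 − 0.0550) / 0.1470 = 0.6259 → 62.585%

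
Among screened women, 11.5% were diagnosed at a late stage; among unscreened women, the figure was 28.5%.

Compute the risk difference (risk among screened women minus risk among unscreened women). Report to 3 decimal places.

risk difference = 0.1150 − 0.2850 = -0.170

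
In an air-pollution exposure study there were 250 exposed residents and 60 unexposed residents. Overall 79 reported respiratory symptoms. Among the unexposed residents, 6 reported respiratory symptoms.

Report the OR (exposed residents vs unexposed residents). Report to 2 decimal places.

exposed residents with the outcome: 79 − 6 = 73
exposed residents without the outcome: 250 − 73 = 177
unexposed residents without the outcome: 60 − 6 = 54
odds, exposed residents = 73/177 = 0.4124
odds, unexposed residents = 6/54 = 0.1111
OR = 0.4124 / 0.1111 = 3.71

OR = 3.71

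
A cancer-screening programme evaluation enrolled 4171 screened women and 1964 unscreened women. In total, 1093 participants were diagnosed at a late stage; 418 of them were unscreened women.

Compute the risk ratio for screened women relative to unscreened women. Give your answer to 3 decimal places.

screened women with the outcome: 1093 − 418 = 675
screened women without the outcome: 4171 − 675 = 3496
unscreened women without the outcome: 1964 − 418 = 1546
risk, screened women = 675/4171 = 0.1618
risk, unscreened women = 418/1964 = 0.2128
RR = 0.1618 / 0.2128 = 0.760

0.760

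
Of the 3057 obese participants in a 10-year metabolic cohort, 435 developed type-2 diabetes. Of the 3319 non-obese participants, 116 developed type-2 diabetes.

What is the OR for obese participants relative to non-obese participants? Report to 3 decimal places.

OR = (435 × 3203) / (2622 × 116) = 1393305/304152 ≈ 4.581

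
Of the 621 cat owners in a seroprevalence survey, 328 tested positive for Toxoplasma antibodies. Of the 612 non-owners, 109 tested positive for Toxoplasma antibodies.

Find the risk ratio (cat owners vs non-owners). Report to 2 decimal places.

RR ≈ 2.97

risk, cat owners = 328/621 = 0.5282
risk, non-owners = 109/612 = 0.1781
RR = 0.5282 / 0.1781 = 2.97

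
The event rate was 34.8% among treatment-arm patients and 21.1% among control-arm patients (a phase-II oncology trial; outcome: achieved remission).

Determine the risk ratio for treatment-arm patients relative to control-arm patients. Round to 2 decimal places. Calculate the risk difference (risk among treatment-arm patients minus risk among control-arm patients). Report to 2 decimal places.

RR = 1.65; RD = 0.14

RR = 0.3480 / 0.2110 = 1.65
risk difference = 0.3480 − 0.2110 = 0.14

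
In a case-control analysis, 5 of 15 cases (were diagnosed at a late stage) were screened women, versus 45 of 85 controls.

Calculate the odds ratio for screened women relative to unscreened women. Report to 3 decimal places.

OR = (5 × 40) / (45 × 10) = 200/450 ≈ 0.444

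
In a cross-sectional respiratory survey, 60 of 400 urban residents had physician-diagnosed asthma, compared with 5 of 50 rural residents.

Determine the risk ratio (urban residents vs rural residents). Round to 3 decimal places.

risk, urban residents = 60/400 = 0.1500
risk, rural residents = 5/50 = 0.1000
RR = 0.1500 / 0.1000 = 1.500

1.500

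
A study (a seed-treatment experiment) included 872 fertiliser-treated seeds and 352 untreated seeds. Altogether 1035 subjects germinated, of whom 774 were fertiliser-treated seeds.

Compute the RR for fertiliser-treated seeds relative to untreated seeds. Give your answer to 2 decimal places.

fertiliser-treated seeds without the outcome: 872 − 774 = 98
untreated seeds with the outcome: 1035 − 774 = 261
untreated seeds without the outcome: 352 − 261 = 91
risk, fertiliser-treated seeds = 774/872 = 0.8876
risk, untreated seeds = 261/352 = 0.7415
RR = 0.8876 / 0.7415 = 1.20

RR = 1.20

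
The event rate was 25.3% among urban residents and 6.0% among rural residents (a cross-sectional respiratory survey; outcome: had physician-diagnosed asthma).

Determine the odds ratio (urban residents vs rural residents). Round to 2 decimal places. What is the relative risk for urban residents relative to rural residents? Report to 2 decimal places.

OR = 5.31; RR = 4.22

odds, urban residents = 0.2530/0.7470 = 0.3387
odds, rural residents = 0.0600/0.9400 = 0.0638
OR = 0.3387 / 0.0638 = 5.31
RR = 0.2530 / 0.0600 = 4.22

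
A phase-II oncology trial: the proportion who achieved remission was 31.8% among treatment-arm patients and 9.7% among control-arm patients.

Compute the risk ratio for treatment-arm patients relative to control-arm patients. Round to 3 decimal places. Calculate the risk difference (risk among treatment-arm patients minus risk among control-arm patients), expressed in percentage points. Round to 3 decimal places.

RR = 3.278; RD = 22.100

RR = 0.3180 / 0.0970 = 3.278
risk difference = 0.3180 − 0.0970 = 0.2210 → 22.100 percentage points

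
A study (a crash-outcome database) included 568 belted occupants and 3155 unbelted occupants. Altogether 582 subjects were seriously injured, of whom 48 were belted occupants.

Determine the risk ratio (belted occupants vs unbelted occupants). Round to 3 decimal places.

RR: 0.499

belted occupants without the outcome: 568 − 48 = 520
unbelted occupants with the outcome: 582 − 48 = 534
unbelted occupants without the outcome: 3155 − 534 = 2621
risk, belted occupants = 48/568 = 0.0845
risk, unbelted occupants = 534/3155 = 0.1693
RR = 0.0845 / 0.1693 = 0.499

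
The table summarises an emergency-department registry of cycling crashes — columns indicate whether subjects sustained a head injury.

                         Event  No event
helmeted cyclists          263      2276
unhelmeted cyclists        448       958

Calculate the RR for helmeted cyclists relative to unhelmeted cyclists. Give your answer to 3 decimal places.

0.325

risk, helmeted cyclists = 263/2539 = 0.1036
risk, unhelmeted cyclists = 448/1406 = 0.3186
RR = 0.1036 / 0.3186 = 0.325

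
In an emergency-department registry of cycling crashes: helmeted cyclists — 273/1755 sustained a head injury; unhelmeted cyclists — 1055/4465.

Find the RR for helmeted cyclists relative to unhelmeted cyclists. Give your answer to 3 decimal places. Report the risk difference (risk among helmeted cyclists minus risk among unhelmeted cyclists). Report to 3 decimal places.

risk, helmeted cyclists = 273/1755 = 0.1556
risk, unhelmeted cyclists = 1055/4465 = 0.2363
RR = 0.1556 / 0.2363 = 0.658
risk difference = 0.1556 − 0.2363 = -0.081

RR = 0.658; RD = -0.081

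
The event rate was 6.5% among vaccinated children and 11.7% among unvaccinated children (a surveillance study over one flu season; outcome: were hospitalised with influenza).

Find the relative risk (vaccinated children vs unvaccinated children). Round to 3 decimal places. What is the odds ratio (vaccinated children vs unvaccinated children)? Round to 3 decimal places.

RR = 0.0650 / 0.1170 = 0.556
odds, vaccinated children = 0.0650/0.9350 = 0.0695
odds, unvaccinated children = 0.1170/0.8830 = 0.1325
OR = 0.0695 / 0.1325 = 0.525

RR = 0.556; OR = 0.525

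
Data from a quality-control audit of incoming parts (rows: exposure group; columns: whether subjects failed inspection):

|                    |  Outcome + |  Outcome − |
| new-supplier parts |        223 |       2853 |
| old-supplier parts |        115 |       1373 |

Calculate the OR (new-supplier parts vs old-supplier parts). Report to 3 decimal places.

OR = (223 × 1373) / (2853 × 115) = 306179/328095 ≈ 0.933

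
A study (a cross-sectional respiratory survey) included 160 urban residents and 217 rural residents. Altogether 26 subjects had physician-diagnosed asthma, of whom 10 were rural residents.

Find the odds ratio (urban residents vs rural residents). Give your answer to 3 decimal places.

urban residents with the outcome: 26 − 10 = 16
urban residents without the outcome: 160 − 16 = 144
rural residents without the outcome: 217 − 10 = 207
odds, urban residents = 16/144 = 0.11111
odds, rural residents = 10/207 = 0.04831
OR = 0.11111 / 0.04831 = 2.300

2.300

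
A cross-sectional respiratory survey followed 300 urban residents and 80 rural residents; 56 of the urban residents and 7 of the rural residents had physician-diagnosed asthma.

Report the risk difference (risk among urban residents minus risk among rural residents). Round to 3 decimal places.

risk, urban residents = 56/300 = 0.1867
risk, rural residents = 7/80 = 0.0875
risk difference = 0.1867 − 0.0875 = 0.099

RD ≈ 0.099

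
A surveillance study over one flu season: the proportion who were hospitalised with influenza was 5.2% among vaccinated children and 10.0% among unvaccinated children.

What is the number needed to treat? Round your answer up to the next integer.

NNT ≈ 21

absolute risk difference = 0.048000
1 / 0.048000 = 20.833 → round up → 21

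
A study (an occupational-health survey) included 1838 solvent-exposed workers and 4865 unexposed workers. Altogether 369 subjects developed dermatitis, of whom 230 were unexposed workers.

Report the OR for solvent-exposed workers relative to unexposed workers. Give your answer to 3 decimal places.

OR = 1.649

solvent-exposed workers with the outcome: 369 − 230 = 139
solvent-exposed workers without the outcome: 1838 − 139 = 1699
unexposed workers without the outcome: 4865 − 230 = 4635
OR = (139 × 4635) / (1699 × 230) = 644265/390770 ≈ 1.649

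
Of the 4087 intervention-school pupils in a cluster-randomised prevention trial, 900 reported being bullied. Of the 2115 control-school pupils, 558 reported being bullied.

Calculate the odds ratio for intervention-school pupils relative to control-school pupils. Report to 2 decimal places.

OR = (900 × 1557) / (3187 × 558) = 1401300/1778346 ≈ 0.79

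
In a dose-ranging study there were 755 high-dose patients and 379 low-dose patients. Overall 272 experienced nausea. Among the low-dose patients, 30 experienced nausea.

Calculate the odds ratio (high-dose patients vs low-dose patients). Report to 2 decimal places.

high-dose patients with the outcome: 272 − 30 = 242
high-dose patients without the outcome: 755 − 242 = 513
low-dose patients without the outcome: 379 − 30 = 349
OR = (242 × 349) / (513 × 30) = 84458/15390 ≈ 5.49

OR ≈ 5.49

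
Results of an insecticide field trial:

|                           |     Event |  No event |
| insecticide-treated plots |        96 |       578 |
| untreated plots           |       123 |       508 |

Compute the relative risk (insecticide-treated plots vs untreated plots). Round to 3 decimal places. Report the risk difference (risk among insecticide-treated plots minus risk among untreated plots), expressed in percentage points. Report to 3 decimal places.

risk, insecticide-treated plots = 96/674 = 0.1424
risk, untreated plots = 123/631 = 0.1949
RR = 0.1424 / 0.1949 = 0.731
risk difference = 0.1424 − 0.1949 = -0.0525 → -5.250 percentage points

RR = 0.731; RD = -5.250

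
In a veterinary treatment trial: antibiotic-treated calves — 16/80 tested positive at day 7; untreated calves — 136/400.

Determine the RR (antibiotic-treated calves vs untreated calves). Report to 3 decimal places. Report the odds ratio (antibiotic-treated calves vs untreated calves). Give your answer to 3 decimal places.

RR = 0.588; OR = 0.485

risk, antibiotic-treated calves = 16/80 = 0.2000
risk, untreated calves = 136/400 = 0.3400
RR = 0.2000 / 0.3400 = 0.588
OR = (16 × 264) / (64 × 136) = 4224/8704 ≈ 0.485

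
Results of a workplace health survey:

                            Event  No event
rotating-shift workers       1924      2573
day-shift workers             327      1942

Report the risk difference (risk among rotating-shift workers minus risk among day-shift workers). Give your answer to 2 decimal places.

risk, rotating-shift workers = 1924/4497 = 0.4278
risk, day-shift workers = 327/2269 = 0.1441
risk difference = 0.4278 − 0.1441 = 0.28

RD: 0.28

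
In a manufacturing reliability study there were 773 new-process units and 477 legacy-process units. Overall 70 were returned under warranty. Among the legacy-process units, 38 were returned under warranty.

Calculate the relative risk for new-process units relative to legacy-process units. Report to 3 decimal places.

RR: 0.520

new-process units with the outcome: 70 − 38 = 32
new-process units without the outcome: 773 − 32 = 741
legacy-process units without the outcome: 477 − 38 = 439
risk, new-process units = 32/773 = 0.04140
risk, legacy-process units = 38/477 = 0.07966
RR = 0.04140 / 0.07966 = 0.520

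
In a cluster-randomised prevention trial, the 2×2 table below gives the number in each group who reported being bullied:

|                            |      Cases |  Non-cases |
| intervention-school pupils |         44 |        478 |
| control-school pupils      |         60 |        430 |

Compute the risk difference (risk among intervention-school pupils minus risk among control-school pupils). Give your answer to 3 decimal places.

-0.038

risk, intervention-school pupils = 44/522 = 0.0843
risk, control-school pupils = 60/490 = 0.1224
risk difference = 0.0843 − 0.1224 = -0.038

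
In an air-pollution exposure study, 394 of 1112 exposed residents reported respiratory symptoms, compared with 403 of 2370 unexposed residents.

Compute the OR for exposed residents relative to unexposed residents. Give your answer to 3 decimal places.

odds, exposed residents = 394/718 = 0.5487
odds, unexposed residents = 403/1967 = 0.2049
OR = 0.5487 / 0.2049 = 2.678

OR: 2.678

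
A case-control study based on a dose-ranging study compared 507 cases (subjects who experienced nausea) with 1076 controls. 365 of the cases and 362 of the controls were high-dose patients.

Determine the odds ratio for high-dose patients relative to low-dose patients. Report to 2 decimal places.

odds, high-dose patients = 365/362 = 1.0083
odds, low-dose patients = 142/714 = 0.1989
OR = 1.0083 / 0.1989 = 5.07

OR: 5.07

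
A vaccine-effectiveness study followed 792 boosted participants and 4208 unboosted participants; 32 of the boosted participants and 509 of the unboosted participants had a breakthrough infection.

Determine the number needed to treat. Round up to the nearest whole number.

NNT: 13

risk, boosted participants = 32/792 = 0.040404
risk, unboosted participants = 509/4208 = 0.120960
absolute risk difference = 0.080556
1 / 0.080556 = 12.414 → round up → 13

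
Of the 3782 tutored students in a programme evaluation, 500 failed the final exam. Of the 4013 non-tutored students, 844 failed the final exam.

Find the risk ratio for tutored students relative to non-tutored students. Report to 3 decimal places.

0.629

risk, tutored students = 500/3782 = 0.1322
risk, non-tutored students = 844/4013 = 0.2103
RR = 0.1322 / 0.2103 = 0.629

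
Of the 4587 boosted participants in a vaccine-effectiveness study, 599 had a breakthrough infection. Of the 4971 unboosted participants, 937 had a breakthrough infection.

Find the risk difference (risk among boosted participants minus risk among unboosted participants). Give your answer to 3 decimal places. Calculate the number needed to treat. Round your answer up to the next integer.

risk, boosted participants = 599/4587 = 0.1306
risk, unboosted participants = 937/4971 = 0.1885
risk difference = 0.1306 − 0.1885 = -0.058
absolute risk difference = 0.057907
1 / 0.057907 = 17.269 → round up → 18

RD = -0.058; NNT = 18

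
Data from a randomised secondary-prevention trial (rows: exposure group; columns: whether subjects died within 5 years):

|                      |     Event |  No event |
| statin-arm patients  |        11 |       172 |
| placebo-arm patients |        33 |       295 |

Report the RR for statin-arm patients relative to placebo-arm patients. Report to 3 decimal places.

0.597

risk, statin-arm patients = 11/183 = 0.0601
risk, placebo-arm patients = 33/328 = 0.1006
RR = 0.0601 / 0.1006 = 0.597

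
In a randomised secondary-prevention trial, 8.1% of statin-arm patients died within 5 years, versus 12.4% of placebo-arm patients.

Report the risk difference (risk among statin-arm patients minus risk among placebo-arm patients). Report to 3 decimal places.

risk difference = 0.0810 − 0.1240 = -0.043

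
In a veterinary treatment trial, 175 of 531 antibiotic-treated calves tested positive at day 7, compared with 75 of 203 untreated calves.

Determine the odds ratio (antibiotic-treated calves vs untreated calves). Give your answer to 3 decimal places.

OR = (175 × 128) / (356 × 75) = 22400/26700 ≈ 0.839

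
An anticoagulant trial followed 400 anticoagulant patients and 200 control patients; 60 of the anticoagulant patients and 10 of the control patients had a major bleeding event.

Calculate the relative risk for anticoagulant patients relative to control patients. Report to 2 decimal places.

risk, anticoagulant patients = 60/400 = 0.1500
risk, control patients = 10/200 = 0.0500
RR = 0.1500 / 0.0500 = 3.00

RR ≈ 3.00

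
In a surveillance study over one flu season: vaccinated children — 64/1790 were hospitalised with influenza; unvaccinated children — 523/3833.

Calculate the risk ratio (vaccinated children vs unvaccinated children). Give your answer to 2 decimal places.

RR ≈ 0.26

risk, vaccinated children = 64/1790 = 0.03575
risk, unvaccinated children = 523/3833 = 0.13645
RR = 0.03575 / 0.13645 = 0.26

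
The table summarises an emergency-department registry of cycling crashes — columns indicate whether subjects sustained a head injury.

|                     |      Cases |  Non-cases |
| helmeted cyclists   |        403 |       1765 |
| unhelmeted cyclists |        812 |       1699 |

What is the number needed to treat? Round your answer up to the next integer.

risk, helmeted cyclists = 403/2168 = 0.185886
risk, unhelmeted cyclists = 812/2511 = 0.323377
absolute risk difference = 0.137492
1 / 0.137492 = 7.273 → round up → 8

NNT ≈ 8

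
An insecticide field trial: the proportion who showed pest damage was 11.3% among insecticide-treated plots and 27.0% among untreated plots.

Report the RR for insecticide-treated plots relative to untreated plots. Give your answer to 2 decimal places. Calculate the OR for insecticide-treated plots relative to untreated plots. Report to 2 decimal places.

RR = 0.1130 / 0.2700 = 0.42
odds, insecticide-treated plots = 0.1130/0.8870 = 0.1274
odds, untreated plots = 0.2700/0.7300 = 0.3699
OR = 0.1274 / 0.3699 = 0.34

RR = 0.42; OR = 0.34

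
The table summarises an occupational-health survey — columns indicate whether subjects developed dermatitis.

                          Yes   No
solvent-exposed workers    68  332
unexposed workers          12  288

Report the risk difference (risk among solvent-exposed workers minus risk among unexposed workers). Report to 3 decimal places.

risk, solvent-exposed workers = 68/400 = 0.17000
risk, unexposed workers = 12/300 = 0.04000
risk difference = 0.17000 − 0.04000 = 0.130

RD = 0.130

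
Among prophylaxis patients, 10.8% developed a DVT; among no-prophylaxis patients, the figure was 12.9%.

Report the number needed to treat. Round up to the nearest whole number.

absolute risk difference = 0.021000
1 / 0.021000 = 47.619 → round up → 48

48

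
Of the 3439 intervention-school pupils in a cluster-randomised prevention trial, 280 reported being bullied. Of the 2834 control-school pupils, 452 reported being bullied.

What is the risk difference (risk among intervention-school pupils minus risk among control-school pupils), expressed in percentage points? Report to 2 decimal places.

RD = -7.81

risk, intervention-school pupils = 280/3439 = 0.0814
risk, control-school pupils = 452/2834 = 0.1595
risk difference = 0.0814 − 0.1595 = -0.0781 → -7.81 percentage points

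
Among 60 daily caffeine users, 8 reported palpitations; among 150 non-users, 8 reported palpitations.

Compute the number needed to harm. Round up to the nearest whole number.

risk, daily caffeine users = 8/60 = 0.133333
risk, non-users = 8/150 = 0.053333
absolute risk difference = 0.080000
1 / 0.080000 = 12.500 → round up → 13

NNH = 13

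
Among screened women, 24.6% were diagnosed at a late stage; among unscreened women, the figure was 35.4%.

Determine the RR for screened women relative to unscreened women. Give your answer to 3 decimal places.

RR = 0.2460 / 0.3540 = 0.695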